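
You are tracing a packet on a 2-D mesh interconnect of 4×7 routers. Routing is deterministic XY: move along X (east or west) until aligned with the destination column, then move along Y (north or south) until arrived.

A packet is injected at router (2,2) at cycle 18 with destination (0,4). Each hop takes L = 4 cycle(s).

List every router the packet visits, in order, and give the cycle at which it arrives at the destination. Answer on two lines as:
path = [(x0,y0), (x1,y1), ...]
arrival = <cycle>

path = [(2,2), (1,2), (0,2), (0,3), (0,4)]
arrival = 34

t=18: at (2,2)
t=22: at (1,2) after W
t=26: at (0,2) after W
t=30: at (0,3) after N
t=34: at (0,4) after N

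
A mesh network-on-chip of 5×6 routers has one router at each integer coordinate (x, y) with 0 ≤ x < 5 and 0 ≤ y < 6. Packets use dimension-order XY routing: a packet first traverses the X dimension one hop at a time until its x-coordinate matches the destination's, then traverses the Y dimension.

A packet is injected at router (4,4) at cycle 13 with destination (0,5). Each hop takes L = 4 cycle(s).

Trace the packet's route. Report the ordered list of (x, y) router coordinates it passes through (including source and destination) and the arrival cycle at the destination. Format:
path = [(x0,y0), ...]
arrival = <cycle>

t=13: at (4,4)
t=17: at (3,4) after W
t=21: at (2,4) after W
t=25: at (1,4) after W
t=29: at (0,4) after W
t=33: at (0,5) after N

path = [(4,4), (3,4), (2,4), (1,4), (0,4), (0,5)]
arrival = 33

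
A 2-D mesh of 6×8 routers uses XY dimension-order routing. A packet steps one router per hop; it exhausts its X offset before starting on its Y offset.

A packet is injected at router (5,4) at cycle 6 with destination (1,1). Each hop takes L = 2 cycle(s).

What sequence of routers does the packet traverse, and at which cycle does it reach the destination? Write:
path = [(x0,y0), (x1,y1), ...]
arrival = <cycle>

path = [(5,4), (4,4), (3,4), (2,4), (1,4), (1,3), (1,2), (1,1)]
arrival = 20

src (5,4)  cyc=6
W→(4,4)  cyc=8
W→(3,4)  cyc=10
W→(2,4)  cyc=12
W→(1,4)  cyc=14
S→(1,3)  cyc=16
S→(1,2)  cyc=18
S→(1,1)  cyc=20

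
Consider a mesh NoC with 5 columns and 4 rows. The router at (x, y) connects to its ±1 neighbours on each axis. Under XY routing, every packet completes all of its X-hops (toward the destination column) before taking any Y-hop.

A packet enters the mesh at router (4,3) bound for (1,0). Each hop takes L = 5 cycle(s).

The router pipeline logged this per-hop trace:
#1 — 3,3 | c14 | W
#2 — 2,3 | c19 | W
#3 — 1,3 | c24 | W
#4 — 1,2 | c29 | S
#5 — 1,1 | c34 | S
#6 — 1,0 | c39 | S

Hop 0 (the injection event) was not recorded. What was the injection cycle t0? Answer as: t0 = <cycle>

At hop 1 the cycle is 14; in general cyc_k = t0 + kL.
Therefore t0 = 14 − L = 9.

t0 = 9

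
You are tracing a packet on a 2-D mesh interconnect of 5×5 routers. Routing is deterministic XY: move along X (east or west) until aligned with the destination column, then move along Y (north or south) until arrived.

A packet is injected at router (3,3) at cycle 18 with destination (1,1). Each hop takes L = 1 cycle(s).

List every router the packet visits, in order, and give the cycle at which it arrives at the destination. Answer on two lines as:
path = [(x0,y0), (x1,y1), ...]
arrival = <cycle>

path = [(3,3), (2,3), (1,3), (1,2), (1,1)]
arrival = 22

[0] x=3 y=3 t=18
[1] x=2 y=3 t=19 →W
[2] x=1 y=3 t=20 →W
[3] x=1 y=2 t=21 →S
[4] x=1 y=1 t=22 →S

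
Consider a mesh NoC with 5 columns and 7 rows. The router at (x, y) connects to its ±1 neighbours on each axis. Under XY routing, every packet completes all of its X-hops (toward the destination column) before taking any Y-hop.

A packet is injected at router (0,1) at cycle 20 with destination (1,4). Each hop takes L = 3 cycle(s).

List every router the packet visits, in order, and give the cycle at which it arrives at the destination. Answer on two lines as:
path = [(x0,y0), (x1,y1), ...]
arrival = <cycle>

#0 — 0,1 | c20
#1 — 1,1 | c23 | E
#2 — 1,2 | c26 | N
#3 — 1,3 | c29 | N
#4 — 1,4 | c32 | N

path = [(0,1), (1,1), (1,2), (1,3), (1,4)]
arrival = 32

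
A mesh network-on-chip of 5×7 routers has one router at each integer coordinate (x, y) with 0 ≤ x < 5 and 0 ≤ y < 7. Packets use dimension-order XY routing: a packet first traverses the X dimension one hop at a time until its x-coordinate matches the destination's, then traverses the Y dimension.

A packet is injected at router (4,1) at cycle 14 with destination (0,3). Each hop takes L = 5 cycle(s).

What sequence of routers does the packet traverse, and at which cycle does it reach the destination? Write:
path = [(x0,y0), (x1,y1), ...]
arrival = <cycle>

path = [(4,1), (3,1), (2,1), (1,1), (0,1), (0,2), (0,3)]
arrival = 44

  0. router=(4,1) cycle=14 (inject)
  1. router=(3,1) cycle=19 dir=W
  2. router=(2,1) cycle=24 dir=W
  3. router=(1,1) cycle=29 dir=W
  4. router=(0,1) cycle=34 dir=W
  5. router=(0,2) cycle=39 dir=N
  6. router=(0,3) cycle=44 dir=N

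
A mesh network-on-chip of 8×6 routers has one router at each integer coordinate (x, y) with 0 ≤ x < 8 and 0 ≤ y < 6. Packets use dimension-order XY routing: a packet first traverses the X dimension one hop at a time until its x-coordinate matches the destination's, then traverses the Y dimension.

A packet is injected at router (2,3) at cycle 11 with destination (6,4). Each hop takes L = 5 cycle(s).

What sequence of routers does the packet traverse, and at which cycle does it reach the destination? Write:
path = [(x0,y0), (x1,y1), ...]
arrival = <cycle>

  0. router=(2,3) cycle=11 (inject)
  1. router=(3,3) cycle=16 dir=E
  2. router=(4,3) cycle=21 dir=E
  3. router=(5,3) cycle=26 dir=E
  4. router=(6,3) cycle=31 dir=E
  5. router=(6,4) cycle=36 dir=N

path = [(2,3), (3,3), (4,3), (5,3), (6,3), (6,4)]
arrival = 36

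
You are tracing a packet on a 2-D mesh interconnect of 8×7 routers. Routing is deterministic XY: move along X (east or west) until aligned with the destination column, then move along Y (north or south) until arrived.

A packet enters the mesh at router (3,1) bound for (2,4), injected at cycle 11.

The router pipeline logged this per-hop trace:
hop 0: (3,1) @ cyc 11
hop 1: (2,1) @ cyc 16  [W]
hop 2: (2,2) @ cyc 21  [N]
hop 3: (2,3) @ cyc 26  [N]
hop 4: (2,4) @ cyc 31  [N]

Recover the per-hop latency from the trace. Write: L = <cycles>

L = 5

Between hops 0 and 1 the cycle counter advances 16 − 11 = 5.
That increment is L by definition: L = 5.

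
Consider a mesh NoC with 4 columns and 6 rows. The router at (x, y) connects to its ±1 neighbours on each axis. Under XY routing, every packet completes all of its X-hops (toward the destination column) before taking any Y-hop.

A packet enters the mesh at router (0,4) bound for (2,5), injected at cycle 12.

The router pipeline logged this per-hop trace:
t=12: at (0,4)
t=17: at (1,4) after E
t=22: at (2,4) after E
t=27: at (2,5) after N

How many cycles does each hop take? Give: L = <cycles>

L = 5

Between hops 0 and 1 the cycle counter advances 17 − 12 = 5.
One hop costs L cycles, so L = 5.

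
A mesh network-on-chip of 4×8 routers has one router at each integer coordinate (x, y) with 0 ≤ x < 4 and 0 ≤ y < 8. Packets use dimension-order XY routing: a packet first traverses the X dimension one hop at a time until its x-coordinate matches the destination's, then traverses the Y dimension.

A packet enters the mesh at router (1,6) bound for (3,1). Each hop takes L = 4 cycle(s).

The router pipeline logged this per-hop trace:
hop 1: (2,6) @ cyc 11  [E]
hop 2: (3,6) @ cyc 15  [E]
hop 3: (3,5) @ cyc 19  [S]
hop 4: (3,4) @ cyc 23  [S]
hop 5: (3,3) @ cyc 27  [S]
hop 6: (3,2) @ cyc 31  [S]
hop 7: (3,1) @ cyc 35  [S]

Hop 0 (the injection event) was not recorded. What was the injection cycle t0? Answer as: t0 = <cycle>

t0 = 7

The first recorded entry is hop 1 at cycle 11.
t0 = cyc[1] − L = 11 − 4 = 7.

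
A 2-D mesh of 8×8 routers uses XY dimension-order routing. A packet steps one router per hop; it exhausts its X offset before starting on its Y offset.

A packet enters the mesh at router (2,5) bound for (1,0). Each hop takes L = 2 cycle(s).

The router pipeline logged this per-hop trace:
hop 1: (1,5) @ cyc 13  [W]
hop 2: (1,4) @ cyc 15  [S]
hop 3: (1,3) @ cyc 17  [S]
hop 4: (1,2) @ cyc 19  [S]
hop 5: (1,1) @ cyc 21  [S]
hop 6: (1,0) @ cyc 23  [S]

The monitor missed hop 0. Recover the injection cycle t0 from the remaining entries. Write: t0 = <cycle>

Hop 1 reached at cycle 13; hop k is at t0 + k·L.
So t0 = 13 − 1·2 = 11.

t0 = 11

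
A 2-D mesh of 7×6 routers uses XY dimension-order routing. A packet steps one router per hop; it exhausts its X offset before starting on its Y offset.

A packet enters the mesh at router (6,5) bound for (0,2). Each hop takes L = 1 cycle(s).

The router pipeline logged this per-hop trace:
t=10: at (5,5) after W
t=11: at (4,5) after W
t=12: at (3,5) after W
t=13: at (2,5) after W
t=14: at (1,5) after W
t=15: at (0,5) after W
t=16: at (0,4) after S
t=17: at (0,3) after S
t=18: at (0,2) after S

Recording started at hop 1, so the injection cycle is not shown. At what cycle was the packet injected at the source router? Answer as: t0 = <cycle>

t0 = 9

Hop 1 reached at cycle 10; hop k is at t0 + k·L.
Subtract one hop: t0 = 10 − 1 = 9.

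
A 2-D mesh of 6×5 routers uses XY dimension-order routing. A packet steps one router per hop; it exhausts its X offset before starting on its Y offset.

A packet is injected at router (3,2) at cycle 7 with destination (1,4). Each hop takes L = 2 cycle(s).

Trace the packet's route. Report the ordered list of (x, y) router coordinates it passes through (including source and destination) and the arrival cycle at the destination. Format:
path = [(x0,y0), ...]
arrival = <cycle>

#0 — 3,2 | c7
#1 — 2,2 | c9 | W
#2 — 1,2 | c11 | W
#3 — 1,3 | c13 | N
#4 — 1,4 | c15 | N

path = [(3,2), (2,2), (1,2), (1,3), (1,4)]
arrival = 15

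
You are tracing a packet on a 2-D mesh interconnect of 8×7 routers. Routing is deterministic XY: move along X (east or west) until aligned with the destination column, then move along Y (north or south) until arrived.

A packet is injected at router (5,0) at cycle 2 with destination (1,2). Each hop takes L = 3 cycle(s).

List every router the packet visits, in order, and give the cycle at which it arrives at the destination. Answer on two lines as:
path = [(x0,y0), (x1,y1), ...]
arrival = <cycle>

t=2: at (5,0)
t=5: at (4,0) after W
t=8: at (3,0) after W
t=11: at (2,0) after W
t=14: at (1,0) after W
t=17: at (1,1) after N
t=20: at (1,2) after N

path = [(5,0), (4,0), (3,0), (2,0), (1,0), (1,1), (1,2)]
arrival = 20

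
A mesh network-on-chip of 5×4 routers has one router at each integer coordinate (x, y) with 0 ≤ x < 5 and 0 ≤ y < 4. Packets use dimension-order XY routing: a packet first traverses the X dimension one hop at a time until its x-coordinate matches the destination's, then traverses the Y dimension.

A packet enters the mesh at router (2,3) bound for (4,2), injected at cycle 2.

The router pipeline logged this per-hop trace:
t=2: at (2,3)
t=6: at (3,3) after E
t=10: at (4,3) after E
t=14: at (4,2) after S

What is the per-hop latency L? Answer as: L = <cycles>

L = 4

Between hops 0 and 1 the cycle counter advances 6 − 2 = 4.
One hop costs L cycles, so L = 4.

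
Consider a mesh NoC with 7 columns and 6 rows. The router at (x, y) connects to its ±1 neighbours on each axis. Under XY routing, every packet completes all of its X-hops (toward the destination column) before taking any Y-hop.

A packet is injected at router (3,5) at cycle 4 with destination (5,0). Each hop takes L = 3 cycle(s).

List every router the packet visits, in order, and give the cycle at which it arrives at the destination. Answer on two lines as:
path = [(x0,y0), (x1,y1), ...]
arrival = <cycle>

[0] x=3 y=5 t=4
[1] x=4 y=5 t=7 →E
[2] x=5 y=5 t=10 →E
[3] x=5 y=4 t=13 →S
[4] x=5 y=3 t=16 →S
[5] x=5 y=2 t=19 →S
[6] x=5 y=1 t=22 →S
[7] x=5 y=0 t=25 →S

path = [(3,5), (4,5), (5,5), (5,4), (5,3), (5,2), (5,1), (5,0)]
arrival = 25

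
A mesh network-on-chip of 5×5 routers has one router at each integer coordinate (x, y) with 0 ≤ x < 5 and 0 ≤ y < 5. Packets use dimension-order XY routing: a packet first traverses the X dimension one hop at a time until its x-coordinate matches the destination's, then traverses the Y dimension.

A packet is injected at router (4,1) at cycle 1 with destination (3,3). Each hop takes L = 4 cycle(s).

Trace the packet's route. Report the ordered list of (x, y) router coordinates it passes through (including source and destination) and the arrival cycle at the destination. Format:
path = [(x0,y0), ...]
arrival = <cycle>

path = [(4,1), (3,1), (3,2), (3,3)]
arrival = 13

  0. router=(4,1) cycle=1 (inject)
  1. router=(3,1) cycle=5 dir=W
  2. router=(3,2) cycle=9 dir=N
  3. router=(3,3) cycle=13 dir=N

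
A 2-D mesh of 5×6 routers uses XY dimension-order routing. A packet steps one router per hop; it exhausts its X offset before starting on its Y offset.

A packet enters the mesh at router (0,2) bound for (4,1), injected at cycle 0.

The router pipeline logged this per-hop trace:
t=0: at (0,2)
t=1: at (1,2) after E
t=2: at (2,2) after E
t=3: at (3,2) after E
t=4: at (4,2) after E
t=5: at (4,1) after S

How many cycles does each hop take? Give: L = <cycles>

L = 1

Δcyc across hop 0→1: 1 − 0 = 1.
One hop costs L cycles, so L = 1.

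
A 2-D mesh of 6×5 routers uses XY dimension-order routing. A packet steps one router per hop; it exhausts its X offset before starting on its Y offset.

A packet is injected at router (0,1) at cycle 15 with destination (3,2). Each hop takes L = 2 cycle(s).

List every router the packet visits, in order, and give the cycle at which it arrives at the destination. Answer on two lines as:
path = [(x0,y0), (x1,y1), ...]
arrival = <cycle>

path = [(0,1), (1,1), (2,1), (3,1), (3,2)]
arrival = 23

hop 0: (0,1) @ cyc 15
hop 1: (1,1) @ cyc 17  [E]
hop 2: (2,1) @ cyc 19  [E]
hop 3: (3,1) @ cyc 21  [E]
hop 4: (3,2) @ cyc 23  [N]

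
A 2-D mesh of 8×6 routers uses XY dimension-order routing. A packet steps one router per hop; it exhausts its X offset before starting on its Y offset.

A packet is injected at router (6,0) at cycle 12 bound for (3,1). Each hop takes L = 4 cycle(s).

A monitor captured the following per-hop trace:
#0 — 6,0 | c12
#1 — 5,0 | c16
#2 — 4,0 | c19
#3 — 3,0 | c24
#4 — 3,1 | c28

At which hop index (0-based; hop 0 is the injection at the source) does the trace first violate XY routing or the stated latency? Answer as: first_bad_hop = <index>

[1] (-1,+0) / 4c ⇒ ok
[2] (-1,+0) / 3c ⇒ BAD: Δcyc=3≠L

first_bad_hop = 2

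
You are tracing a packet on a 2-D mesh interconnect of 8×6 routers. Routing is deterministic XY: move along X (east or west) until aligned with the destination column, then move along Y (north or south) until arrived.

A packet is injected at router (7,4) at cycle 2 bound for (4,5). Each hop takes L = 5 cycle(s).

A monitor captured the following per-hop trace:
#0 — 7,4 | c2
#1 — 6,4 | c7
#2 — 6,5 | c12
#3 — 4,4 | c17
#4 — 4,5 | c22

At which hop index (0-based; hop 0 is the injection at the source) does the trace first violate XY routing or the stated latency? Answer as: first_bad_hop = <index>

hop 1: step (-1,+0), +5 cyc — ok
hop 2: step (+0,+1), +5 cyc — BAD: Y-move but x=6≠4

first_bad_hop = 2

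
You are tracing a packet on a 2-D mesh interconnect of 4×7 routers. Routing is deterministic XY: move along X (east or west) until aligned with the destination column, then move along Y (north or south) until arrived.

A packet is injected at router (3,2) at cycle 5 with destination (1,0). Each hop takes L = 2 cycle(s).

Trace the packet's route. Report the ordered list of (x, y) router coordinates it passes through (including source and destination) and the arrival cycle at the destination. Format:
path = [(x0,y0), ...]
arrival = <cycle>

path = [(3,2), (2,2), (1,2), (1,1), (1,0)]
arrival = 13

  0. router=(3,2) cycle=5 (inject)
  1. router=(2,2) cycle=7 dir=W
  2. router=(1,2) cycle=9 dir=W
  3. router=(1,1) cycle=11 dir=S
  4. router=(1,0) cycle=13 dir=S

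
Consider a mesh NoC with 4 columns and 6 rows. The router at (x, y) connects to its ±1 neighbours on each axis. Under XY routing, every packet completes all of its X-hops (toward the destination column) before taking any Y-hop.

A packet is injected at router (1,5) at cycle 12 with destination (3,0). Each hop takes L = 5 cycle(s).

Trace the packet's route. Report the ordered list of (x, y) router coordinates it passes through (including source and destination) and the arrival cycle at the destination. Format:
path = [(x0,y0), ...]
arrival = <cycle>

hop 0: (1,5) @ cyc 12
hop 1: (2,5) @ cyc 17  [E]
hop 2: (3,5) @ cyc 22  [E]
hop 3: (3,4) @ cyc 27  [S]
hop 4: (3,3) @ cyc 32  [S]
hop 5: (3,2) @ cyc 37  [S]
hop 6: (3,1) @ cyc 42  [S]
hop 7: (3,0) @ cyc 47  [S]

path = [(1,5), (2,5), (3,5), (3,4), (3,3), (3,2), (3,1), (3,0)]
arrival = 47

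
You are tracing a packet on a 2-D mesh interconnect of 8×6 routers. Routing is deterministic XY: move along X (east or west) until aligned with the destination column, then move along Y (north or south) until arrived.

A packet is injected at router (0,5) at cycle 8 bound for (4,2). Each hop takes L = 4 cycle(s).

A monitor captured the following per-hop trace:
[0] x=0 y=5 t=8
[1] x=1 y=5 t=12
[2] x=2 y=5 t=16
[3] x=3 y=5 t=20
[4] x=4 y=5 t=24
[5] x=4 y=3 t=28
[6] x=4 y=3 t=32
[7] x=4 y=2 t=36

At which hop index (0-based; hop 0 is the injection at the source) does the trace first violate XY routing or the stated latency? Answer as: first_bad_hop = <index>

hop 1: step (+1,+0), +4 cyc — ok
hop 2: step (+1,+0), +4 cyc — ok
hop 3: step (+1,+0), +4 cyc — ok
hop 4: step (+1,+0), +4 cyc — ok
hop 5: step (+0,-2), +4 cyc — BAD: non-unit step

first_bad_hop = 5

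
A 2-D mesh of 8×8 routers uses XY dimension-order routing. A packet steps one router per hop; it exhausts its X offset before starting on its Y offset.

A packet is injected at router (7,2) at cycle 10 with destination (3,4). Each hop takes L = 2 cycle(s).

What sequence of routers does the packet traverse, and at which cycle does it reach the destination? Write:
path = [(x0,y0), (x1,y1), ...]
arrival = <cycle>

t=10: at (7,2)
t=12: at (6,2) after W
t=14: at (5,2) after W
t=16: at (4,2) after W
t=18: at (3,2) after W
t=20: at (3,3) after N
t=22: at (3,4) after N

path = [(7,2), (6,2), (5,2), (4,2), (3,2), (3,3), (3,4)]
arrival = 22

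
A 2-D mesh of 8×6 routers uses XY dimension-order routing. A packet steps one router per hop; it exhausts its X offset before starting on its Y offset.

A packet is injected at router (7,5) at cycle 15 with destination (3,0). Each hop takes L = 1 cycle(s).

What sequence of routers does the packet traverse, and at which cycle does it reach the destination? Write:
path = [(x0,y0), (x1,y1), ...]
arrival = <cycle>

path = [(7,5), (6,5), (5,5), (4,5), (3,5), (3,4), (3,3), (3,2), (3,1), (3,0)]
arrival = 24

t=15: at (7,5)
t=16: at (6,5) after W
t=17: at (5,5) after W
t=18: at (4,5) after W
t=19: at (3,5) after W
t=20: at (3,4) after S
t=21: at (3,3) after S
t=22: at (3,2) after S
t=23: at (3,1) after S
t=24: at (3,0) after S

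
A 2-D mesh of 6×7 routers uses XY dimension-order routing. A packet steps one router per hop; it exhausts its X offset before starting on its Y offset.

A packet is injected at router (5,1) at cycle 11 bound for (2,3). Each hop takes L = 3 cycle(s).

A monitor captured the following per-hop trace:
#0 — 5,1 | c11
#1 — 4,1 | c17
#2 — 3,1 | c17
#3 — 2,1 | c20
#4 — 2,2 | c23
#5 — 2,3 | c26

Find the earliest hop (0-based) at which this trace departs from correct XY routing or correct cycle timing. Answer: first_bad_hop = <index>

[1] (-1,+0) / 6c ⇒ BAD: Δcyc=6≠L

first_bad_hop = 1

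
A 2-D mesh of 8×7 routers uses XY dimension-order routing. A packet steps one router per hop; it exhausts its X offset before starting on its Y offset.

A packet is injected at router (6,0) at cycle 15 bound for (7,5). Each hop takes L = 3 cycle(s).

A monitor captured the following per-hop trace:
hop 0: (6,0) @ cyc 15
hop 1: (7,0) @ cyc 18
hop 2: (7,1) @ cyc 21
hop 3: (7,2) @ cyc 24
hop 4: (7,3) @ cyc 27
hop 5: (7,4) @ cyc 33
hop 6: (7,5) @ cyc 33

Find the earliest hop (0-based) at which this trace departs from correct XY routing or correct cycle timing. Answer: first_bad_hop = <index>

  1: Δx=+1 Δy=+0 Δt=3 [ok]
  2: Δx=+0 Δy=+1 Δt=3 [ok]
  3: Δx=+0 Δy=+1 Δt=3 [ok]
  4: Δx=+0 Δy=+1 Δt=3 [ok]
  5: Δx=+0 Δy=+1 Δt=6 [BAD: Δcyc=6≠L]

first_bad_hop = 5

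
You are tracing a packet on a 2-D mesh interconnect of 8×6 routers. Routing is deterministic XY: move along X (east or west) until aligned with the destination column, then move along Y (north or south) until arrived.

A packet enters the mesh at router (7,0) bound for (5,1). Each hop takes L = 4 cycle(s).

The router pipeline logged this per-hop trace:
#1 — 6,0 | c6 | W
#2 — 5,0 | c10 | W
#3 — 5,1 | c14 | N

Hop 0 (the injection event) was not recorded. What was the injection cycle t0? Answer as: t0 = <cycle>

t0 = 2

Hop 1 reached at cycle 6; hop k is at t0 + k·L.
t0 = cyc[1] − L = 6 − 4 = 2.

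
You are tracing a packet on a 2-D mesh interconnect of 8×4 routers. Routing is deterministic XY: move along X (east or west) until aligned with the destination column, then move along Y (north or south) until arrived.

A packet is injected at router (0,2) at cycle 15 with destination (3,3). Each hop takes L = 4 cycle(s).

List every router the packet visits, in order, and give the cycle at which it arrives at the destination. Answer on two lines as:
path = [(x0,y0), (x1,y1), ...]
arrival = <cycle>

path = [(0,2), (1,2), (2,2), (3,2), (3,3)]
arrival = 31

[0] x=0 y=2 t=15
[1] x=1 y=2 t=19 →E
[2] x=2 y=2 t=23 →E
[3] x=3 y=2 t=27 →E
[4] x=3 y=3 t=31 →N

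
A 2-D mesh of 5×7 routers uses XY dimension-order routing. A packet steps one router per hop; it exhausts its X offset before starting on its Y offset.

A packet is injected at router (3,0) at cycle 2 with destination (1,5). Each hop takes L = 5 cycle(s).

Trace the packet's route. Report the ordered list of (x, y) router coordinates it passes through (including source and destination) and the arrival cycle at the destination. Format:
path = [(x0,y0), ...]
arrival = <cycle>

t=2: at (3,0)
t=7: at (2,0) after W
t=12: at (1,0) after W
t=17: at (1,1) after N
t=22: at (1,2) after N
t=27: at (1,3) after N
t=32: at (1,4) after N
t=37: at (1,5) after N

path = [(3,0), (2,0), (1,0), (1,1), (1,2), (1,3), (1,4), (1,5)]
arrival = 37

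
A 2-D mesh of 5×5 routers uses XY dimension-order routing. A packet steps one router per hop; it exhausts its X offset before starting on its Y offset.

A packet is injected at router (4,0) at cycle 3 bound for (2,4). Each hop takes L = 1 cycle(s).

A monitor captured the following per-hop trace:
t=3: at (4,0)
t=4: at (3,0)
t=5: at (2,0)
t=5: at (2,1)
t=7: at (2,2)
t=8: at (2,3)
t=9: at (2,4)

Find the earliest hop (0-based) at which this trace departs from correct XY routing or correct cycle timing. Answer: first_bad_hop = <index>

hop 1: step (-1,+0), +1 cyc — ok
hop 2: step (-1,+0), +1 cyc — ok
hop 3: step (+0,+1), +0 cyc — BAD: Δcyc=0≠L

first_bad_hop = 3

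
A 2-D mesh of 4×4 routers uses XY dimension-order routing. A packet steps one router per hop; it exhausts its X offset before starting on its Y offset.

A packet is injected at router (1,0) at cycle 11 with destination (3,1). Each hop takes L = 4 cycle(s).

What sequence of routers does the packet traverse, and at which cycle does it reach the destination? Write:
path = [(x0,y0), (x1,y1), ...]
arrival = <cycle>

path = [(1,0), (2,0), (3,0), (3,1)]
arrival = 23

[0] x=1 y=0 t=11
[1] x=2 y=0 t=15 →E
[2] x=3 y=0 t=19 →E
[3] x=3 y=1 t=23 →N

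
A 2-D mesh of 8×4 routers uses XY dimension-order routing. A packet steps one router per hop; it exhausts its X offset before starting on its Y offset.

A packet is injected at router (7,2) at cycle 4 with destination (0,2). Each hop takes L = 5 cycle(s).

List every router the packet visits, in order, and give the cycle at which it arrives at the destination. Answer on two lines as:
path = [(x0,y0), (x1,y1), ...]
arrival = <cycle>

src (7,2)  cyc=4
W→(6,2)  cyc=9
W→(5,2)  cyc=14
W→(4,2)  cyc=19
W→(3,2)  cyc=24
W→(2,2)  cyc=29
W→(1,2)  cyc=34
W→(0,2)  cyc=39

path = [(7,2), (6,2), (5,2), (4,2), (3,2), (2,2), (1,2), (0,2)]
arrival = 39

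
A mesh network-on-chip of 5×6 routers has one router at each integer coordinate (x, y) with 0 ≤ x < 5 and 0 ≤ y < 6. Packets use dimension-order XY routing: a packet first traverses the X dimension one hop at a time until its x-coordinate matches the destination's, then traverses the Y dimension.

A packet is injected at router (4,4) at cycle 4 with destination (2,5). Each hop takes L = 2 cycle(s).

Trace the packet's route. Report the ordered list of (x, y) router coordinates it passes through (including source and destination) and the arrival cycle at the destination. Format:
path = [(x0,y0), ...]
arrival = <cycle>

t=4: at (4,4)
t=6: at (3,4) after W
t=8: at (2,4) after W
t=10: at (2,5) after N

path = [(4,4), (3,4), (2,4), (2,5)]
arrival = 10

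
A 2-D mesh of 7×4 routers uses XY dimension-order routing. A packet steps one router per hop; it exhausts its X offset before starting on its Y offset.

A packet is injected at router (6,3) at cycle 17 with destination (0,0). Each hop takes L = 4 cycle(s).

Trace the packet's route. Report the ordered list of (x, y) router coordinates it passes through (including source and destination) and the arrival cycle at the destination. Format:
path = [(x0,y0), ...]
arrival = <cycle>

path = [(6,3), (5,3), (4,3), (3,3), (2,3), (1,3), (0,3), (0,2), (0,1), (0,0)]
arrival = 53

#0 — 6,3 | c17
#1 — 5,3 | c21 | W
#2 — 4,3 | c25 | W
#3 — 3,3 | c29 | W
#4 — 2,3 | c33 | W
#5 — 1,3 | c37 | W
#6 — 0,3 | c41 | W
#7 — 0,2 | c45 | S
#8 — 0,1 | c49 | S
#9 — 0,0 | c53 | S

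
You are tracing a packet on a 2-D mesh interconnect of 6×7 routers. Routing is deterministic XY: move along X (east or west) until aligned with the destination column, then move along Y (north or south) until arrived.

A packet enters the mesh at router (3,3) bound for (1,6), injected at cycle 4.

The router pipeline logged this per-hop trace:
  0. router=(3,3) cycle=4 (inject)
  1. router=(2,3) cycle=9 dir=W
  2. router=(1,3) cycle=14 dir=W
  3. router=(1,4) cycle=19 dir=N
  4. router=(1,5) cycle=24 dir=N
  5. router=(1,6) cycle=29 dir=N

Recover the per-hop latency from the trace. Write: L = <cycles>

cyc[1] − cyc[0] = 9 − 4 = 5.
Per-hop latency L = Δcyc = 5.

L = 5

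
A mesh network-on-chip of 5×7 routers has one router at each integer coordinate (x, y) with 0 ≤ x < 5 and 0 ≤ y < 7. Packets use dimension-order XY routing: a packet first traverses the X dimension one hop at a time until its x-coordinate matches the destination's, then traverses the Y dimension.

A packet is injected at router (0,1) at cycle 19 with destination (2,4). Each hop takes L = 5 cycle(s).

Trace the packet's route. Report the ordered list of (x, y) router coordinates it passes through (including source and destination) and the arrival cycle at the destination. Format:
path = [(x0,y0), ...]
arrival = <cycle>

path = [(0,1), (1,1), (2,1), (2,2), (2,3), (2,4)]
arrival = 44

src (0,1)  cyc=19
E→(1,1)  cyc=24
E→(2,1)  cyc=29
N→(2,2)  cyc=34
N→(2,3)  cyc=39
N→(2,4)  cyc=44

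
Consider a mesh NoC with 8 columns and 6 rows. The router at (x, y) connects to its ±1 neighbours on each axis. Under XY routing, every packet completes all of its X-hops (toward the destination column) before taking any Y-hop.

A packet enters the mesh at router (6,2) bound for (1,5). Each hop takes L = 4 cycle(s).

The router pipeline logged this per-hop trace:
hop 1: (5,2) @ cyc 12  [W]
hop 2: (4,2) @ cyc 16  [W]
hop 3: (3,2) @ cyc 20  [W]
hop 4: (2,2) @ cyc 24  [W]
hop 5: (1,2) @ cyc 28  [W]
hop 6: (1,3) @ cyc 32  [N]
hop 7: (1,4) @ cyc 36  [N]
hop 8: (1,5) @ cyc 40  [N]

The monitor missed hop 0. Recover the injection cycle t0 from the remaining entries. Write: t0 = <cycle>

Hop 1 reached at cycle 12; hop k is at t0 + k·L.
So t0 = 12 − 1·4 = 8.

t0 = 8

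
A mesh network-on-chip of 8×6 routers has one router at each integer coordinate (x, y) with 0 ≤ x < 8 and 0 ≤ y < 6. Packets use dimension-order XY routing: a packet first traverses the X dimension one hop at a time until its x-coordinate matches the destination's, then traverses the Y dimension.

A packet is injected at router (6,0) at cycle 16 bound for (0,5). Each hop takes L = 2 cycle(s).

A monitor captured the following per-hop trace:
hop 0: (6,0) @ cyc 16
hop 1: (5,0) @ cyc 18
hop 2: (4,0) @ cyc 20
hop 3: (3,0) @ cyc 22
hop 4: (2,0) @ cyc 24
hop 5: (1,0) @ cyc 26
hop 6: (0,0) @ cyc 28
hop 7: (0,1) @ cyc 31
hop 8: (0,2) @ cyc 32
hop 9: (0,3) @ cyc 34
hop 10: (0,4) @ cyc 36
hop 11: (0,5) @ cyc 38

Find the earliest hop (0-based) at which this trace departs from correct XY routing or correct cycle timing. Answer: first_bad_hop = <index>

  1: Δx=-1 Δy=+0 Δt=2 [ok]
  2: Δx=-1 Δy=+0 Δt=2 [ok]
  3: Δx=-1 Δy=+0 Δt=2 [ok]
  4: Δx=-1 Δy=+0 Δt=2 [ok]
  5: Δx=-1 Δy=+0 Δt=2 [ok]
  6: Δx=-1 Δy=+0 Δt=2 [ok]
  7: Δx=+0 Δy=+1 Δt=3 [BAD: Δcyc=3≠L]

first_bad_hop = 7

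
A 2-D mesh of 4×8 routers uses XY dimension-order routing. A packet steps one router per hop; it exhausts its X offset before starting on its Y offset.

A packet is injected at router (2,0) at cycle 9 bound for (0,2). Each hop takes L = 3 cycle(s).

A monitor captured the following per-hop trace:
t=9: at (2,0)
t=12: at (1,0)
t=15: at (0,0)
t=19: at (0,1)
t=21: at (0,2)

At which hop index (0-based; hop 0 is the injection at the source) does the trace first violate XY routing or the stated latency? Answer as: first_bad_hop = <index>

  1: Δx=-1 Δy=+0 Δt=3 [ok]
  2: Δx=-1 Δy=+0 Δt=3 [ok]
  3: Δx=+0 Δy=+1 Δt=4 [BAD: Δcyc=4≠L]

first_bad_hop = 3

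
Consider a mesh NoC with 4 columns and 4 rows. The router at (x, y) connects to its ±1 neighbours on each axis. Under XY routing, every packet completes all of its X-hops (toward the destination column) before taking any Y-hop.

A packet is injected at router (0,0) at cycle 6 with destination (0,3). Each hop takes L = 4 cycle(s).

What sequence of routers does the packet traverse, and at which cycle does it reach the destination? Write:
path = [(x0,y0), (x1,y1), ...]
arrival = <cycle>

  0. router=(0,0) cycle=6 (inject)
  1. router=(0,1) cycle=10 dir=N
  2. router=(0,2) cycle=14 dir=N
  3. router=(0,3) cycle=18 dir=N

path = [(0,0), (0,1), (0,2), (0,3)]
arrival = 18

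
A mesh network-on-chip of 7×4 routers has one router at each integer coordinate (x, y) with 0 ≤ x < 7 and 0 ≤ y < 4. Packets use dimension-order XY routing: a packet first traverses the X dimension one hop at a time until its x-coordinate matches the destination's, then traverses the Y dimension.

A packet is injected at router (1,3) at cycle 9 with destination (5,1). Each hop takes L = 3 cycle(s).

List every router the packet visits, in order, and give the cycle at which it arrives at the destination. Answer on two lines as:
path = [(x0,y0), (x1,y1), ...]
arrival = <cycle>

path = [(1,3), (2,3), (3,3), (4,3), (5,3), (5,2), (5,1)]
arrival = 27

  0. router=(1,3) cycle=9 (inject)
  1. router=(2,3) cycle=12 dir=E
  2. router=(3,3) cycle=15 dir=E
  3. router=(4,3) cycle=18 dir=E
  4. router=(5,3) cycle=21 dir=E
  5. router=(5,2) cycle=24 dir=S
  6. router=(5,1) cycle=27 dir=S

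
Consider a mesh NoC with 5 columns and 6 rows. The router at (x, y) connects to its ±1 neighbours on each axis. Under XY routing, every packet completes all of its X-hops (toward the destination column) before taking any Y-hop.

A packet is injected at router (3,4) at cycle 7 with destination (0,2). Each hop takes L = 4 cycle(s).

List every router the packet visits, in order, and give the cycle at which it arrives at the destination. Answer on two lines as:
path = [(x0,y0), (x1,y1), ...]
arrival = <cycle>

path = [(3,4), (2,4), (1,4), (0,4), (0,3), (0,2)]
arrival = 27

hop 0: (3,4) @ cyc 7
hop 1: (2,4) @ cyc 11  [W]
hop 2: (1,4) @ cyc 15  [W]
hop 3: (0,4) @ cyc 19  [W]
hop 4: (0,3) @ cyc 23  [S]
hop 5: (0,2) @ cyc 27  [S]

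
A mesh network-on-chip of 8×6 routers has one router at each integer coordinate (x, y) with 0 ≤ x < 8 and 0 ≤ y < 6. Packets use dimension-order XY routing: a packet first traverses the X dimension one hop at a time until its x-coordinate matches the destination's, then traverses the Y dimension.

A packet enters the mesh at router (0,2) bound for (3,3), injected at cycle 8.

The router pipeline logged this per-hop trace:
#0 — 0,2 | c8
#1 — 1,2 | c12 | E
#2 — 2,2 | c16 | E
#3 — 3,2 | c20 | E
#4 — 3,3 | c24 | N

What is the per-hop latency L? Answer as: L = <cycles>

From hop 0 (8) to hop 1 (12): +4 cycles.
One hop costs L cycles, so L = 4.

L = 4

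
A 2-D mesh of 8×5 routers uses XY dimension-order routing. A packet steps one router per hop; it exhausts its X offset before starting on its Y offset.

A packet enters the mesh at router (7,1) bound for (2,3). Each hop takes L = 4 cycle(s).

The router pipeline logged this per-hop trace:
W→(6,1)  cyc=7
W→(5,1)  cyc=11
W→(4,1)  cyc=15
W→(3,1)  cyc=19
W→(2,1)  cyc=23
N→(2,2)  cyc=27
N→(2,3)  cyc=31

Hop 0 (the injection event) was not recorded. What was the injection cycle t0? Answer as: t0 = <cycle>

The first recorded entry is hop 1 at cycle 7.
So t0 = 7 − 1·4 = 3.

t0 = 3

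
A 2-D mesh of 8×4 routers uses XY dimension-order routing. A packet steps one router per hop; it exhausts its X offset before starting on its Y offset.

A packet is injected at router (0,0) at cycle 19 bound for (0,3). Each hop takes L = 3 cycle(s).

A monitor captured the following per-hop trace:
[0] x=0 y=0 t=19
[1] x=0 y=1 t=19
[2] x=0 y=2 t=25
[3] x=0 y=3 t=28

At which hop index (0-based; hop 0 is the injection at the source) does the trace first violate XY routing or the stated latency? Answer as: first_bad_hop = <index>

  1: Δx=+0 Δy=+1 Δt=0 [BAD: Δcyc=0≠L]

first_bad_hop = 1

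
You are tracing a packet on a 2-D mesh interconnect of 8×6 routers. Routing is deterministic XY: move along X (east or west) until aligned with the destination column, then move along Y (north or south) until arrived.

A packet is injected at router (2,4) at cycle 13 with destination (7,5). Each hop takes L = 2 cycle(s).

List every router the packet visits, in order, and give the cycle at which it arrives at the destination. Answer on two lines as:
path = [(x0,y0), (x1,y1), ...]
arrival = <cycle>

path = [(2,4), (3,4), (4,4), (5,4), (6,4), (7,4), (7,5)]
arrival = 25

#0 — 2,4 | c13
#1 — 3,4 | c15 | E
#2 — 4,4 | c17 | E
#3 — 5,4 | c19 | E
#4 — 6,4 | c21 | E
#5 — 7,4 | c23 | E
#6 — 7,5 | c25 | N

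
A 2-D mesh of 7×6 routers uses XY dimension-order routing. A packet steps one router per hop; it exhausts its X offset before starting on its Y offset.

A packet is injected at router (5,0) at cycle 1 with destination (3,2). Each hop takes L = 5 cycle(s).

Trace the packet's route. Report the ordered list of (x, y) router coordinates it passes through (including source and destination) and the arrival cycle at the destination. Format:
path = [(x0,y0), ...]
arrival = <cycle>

hop 0: (5,0) @ cyc 1
hop 1: (4,0) @ cyc 6  [W]
hop 2: (3,0) @ cyc 11  [W]
hop 3: (3,1) @ cyc 16  [N]
hop 4: (3,2) @ cyc 21  [N]

path = [(5,0), (4,0), (3,0), (3,1), (3,2)]
arrival = 21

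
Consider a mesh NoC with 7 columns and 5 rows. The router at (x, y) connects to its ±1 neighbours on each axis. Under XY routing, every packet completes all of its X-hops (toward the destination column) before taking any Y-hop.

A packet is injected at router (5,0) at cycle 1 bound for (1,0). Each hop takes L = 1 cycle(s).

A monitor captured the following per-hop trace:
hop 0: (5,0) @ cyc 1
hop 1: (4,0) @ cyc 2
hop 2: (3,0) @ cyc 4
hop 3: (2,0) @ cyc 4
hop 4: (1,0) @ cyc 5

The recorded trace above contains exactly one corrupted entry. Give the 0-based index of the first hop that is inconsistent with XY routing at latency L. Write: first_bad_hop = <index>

check 1→ d=(-1,0) cyc+1: ok
check 2→ d=(-1,0) cyc+2: BAD: Δcyc=2≠L

first_bad_hop = 2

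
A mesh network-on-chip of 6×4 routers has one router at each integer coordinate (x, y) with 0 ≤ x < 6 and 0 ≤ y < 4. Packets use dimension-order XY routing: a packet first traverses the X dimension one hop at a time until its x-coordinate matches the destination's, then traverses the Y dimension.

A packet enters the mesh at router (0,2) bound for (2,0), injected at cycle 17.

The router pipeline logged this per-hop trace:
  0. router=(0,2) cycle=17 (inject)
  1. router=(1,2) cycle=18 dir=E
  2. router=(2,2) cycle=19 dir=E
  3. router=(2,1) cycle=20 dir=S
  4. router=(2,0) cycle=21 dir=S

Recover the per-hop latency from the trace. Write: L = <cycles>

L = 1

From hop 0 (17) to hop 1 (18): +1 cycles.
Each hop adds L, hence L = 1.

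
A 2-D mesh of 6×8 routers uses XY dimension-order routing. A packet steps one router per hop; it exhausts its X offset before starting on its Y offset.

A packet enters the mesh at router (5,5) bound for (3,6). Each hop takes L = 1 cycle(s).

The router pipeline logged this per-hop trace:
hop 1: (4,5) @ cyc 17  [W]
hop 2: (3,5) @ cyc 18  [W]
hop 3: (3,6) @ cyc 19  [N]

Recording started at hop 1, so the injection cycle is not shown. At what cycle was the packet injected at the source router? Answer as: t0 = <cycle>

t0 = 16

cyc[1] = 17 and cyc[k] = t0 + k·L for every k.
t0 = cyc[1] − L = 17 − 1 = 16.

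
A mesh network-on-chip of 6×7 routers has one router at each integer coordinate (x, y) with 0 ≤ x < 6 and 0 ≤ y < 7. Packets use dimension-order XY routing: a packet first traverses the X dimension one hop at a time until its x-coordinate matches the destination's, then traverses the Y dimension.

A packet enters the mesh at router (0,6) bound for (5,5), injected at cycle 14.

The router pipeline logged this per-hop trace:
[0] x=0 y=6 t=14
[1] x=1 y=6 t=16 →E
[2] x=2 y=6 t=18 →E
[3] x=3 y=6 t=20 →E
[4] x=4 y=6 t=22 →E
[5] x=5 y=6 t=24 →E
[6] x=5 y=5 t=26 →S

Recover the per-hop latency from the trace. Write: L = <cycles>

L = 2

Δcyc across hop 0→1: 16 − 14 = 2.
Each hop adds L, hence L = 2.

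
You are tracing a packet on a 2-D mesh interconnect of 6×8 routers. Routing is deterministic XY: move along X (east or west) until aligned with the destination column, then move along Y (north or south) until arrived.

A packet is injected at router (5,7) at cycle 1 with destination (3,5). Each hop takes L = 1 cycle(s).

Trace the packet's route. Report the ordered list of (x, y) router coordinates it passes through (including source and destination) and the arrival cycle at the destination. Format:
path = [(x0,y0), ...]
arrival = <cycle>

path = [(5,7), (4,7), (3,7), (3,6), (3,5)]
arrival = 5

hop 0: (5,7) @ cyc 1
hop 1: (4,7) @ cyc 2  [W]
hop 2: (3,7) @ cyc 3  [W]
hop 3: (3,6) @ cyc 4  [S]
hop 4: (3,5) @ cyc 5  [S]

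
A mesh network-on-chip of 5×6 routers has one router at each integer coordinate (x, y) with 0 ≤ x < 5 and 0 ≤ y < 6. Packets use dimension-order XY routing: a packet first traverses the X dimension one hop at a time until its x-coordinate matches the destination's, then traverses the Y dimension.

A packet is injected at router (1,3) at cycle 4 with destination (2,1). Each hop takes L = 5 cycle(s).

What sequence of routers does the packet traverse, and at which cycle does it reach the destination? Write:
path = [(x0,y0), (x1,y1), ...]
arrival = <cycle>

#0 — 1,3 | c4
#1 — 2,3 | c9 | E
#2 — 2,2 | c14 | S
#3 — 2,1 | c19 | S

path = [(1,3), (2,3), (2,2), (2,1)]
arrival = 19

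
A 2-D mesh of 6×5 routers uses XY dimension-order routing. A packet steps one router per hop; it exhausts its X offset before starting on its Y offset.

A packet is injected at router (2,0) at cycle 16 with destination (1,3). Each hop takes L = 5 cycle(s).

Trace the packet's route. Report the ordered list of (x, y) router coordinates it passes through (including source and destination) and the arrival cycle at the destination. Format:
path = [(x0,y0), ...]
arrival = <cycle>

#0 — 2,0 | c16
#1 — 1,0 | c21 | W
#2 — 1,1 | c26 | N
#3 — 1,2 | c31 | N
#4 — 1,3 | c36 | N

path = [(2,0), (1,0), (1,1), (1,2), (1,3)]
arrival = 36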